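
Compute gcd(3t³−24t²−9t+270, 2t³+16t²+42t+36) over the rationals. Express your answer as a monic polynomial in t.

t+3

Apply the Euclidean algorithm:
  3t³−24t²−9t+270 = (3/2)(2t³+16t²+42t+36) + (−48t²−72t+216)
  2t³+16t²+42t+36 = (−(1/24)t−13/48)(−48t²−72t+216) + ((63/2)t+189/2)
  −48t²−72t+216 = (−(32/21)t+16/7)((63/2)t+189/2) + (0)
Last nonzero remainder: (63/2)t+189/2. Dividing through by 63/2 gives the monic gcd t+3.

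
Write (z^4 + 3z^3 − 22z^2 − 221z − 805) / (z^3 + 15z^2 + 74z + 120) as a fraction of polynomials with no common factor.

Repeated division with remainder:
  z^4 + 3z^3 − 22z^2 − 221z − 805 = (z − 12)(z^3 + 15z^2 + 74z + 120) + (84z^2 + 547z + 635)
  z^3 + 15z^2 + 74z + 120 = ((1/84)z + 713/7056)(84z^2 + 547z + 635) + ((78793/7056)z + 393965/7056)
  84z^2 + 547z + 635 = ((592704/78793)z + 896112/78793)((78793/7056)z + 393965/7056) + (0)
Last nonzero remainder: (78793/7056)z + 393965/7056. Dividing through by 78793/7056 gives the monic gcd z + 5.
Cancel z + 5 from numerator and denominator to get the reduced form.

(z^3 − 2z^2 − 12z − 161)/(z^2 + 10z + 24)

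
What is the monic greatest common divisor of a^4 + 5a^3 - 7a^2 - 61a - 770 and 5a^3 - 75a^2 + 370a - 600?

a - 5

Apply the Euclidean algorithm:
  a^4 + 5a^3 - 7a^2 - 61a - 770 = ((1/5)a + 4)(5a^3 - 75a^2 + 370a - 600) + (219a^2 - 1421a + 1630)
  5a^3 - 75a^2 + 370a - 600 = ((5/219)a - 9320/47961)(219a^2 - 1421a + 1630) + ((2717000/47961)a - 13585000/47961)
  219a^2 - 1421a + 1630 = ((10503459/2717000)a - 7817643/1358500)((2717000/47961)a - 13585000/47961) + (0)
Last nonzero remainder: (2717000/47961)a - 13585000/47961. Dividing through by 2717000/47961 gives the monic gcd a - 5.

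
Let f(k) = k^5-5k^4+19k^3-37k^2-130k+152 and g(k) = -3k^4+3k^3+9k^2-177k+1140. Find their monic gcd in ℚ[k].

k^3-6k^2+27k-76

Repeated division with remainder:
  k^5-5k^4+19k^3-37k^2-130k+152 = (-(1/3)k+4/3)(-3k^4+3k^3+9k^2-177k+1140) + (18k^3-108k^2+486k-1368)
  -3k^4+3k^3+9k^2-177k+1140 = (-(1/6)k-5/6)(18k^3-108k^2+486k-1368) + (0)
Last nonzero remainder: 18k^3-108k^2+486k-1368. Dividing through by 18 gives the monic gcd k^3-6k^2+27k-76.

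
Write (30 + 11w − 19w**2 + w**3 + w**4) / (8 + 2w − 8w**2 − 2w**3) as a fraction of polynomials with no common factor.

(−30 + 19w − w**3)/(−8 + 6w + 2w**2)

By polynomial division,
  w**4 + w**3 − 19w**2 + 11w + 30 = (−(1/2)w + 3/2)(−2w**3 − 8w**2 + 2w + 8) + (−6w**2 + 12w + 18)
  −2w**3 − 8w**2 + 2w + 8 = ((1/3)w + 2)(−6w**2 + 12w + 18) + (−28w − 28)
  −6w**2 + 12w + 18 = ((3/14)w − 9/14)(−28w − 28) + (0)
Last nonzero remainder: −28w − 28. Dividing through by −28 gives the monic gcd w + 1.
Cancel w + 1 from numerator and denominator to get the reduced form.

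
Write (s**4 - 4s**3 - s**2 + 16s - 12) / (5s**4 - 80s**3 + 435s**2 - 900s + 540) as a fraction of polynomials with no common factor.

(s**2 - 4)/(5s**2 - 60s + 180)

By polynomial division,
  s**4 - 4s**3 - s**2 + 16s - 12 = (1/5)(5s**4 - 80s**3 + 435s**2 - 900s + 540) + (12s**3 - 88s**2 + 196s - 120)
  5s**4 - 80s**3 + 435s**2 - 900s + 540 = ((5/12)s - 65/18)(12s**3 - 88s**2 + 196s - 120) + ((320/9)s**2 - (1280/9)s + 320/3)
  12s**3 - 88s**2 + 196s - 120 = ((27/80)s - 9/8)((320/9)s**2 - (1280/9)s + 320/3) + (0)
Last nonzero remainder: (320/9)s**2 - (1280/9)s + 320/3. Dividing through by 320/9 gives the monic gcd s**2 - 4s + 3.
Cancel s**2 - 4s + 3 from numerator and denominator to get the reduced form.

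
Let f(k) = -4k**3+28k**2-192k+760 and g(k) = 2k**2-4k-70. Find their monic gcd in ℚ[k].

1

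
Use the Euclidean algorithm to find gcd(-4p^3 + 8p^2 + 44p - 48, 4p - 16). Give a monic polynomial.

p - 4

By polynomial division,
  -4p^3 + 8p^2 + 44p - 48 = (-p^2 - 2p + 3)(4p - 16) + (0)
Last nonzero remainder: 4p - 16. Dividing through by 4 gives the monic gcd p - 4.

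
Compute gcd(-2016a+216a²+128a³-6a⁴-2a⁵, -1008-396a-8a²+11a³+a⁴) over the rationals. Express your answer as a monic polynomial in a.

Apply the Euclidean algorithm:
  -2a⁵-6a⁴+128a³+216a²-2016a = (-2a+16)(a⁴+11a³-8a²-396a-1008) + (-64a³-448a²+2304a+16128)
  a⁴+11a³-8a²-396a-1008 = (-(1/64)a-1/16)(-64a³-448a²+2304a+16128) + (0)
Last nonzero remainder: -64a³-448a²+2304a+16128. Dividing through by -64 gives the monic gcd a³+7a²-36a-252.

-252-36a+7a²+a³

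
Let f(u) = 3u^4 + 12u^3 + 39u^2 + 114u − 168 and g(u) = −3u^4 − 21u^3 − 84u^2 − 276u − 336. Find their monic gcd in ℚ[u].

u^3 + 5u^2 + 18u + 56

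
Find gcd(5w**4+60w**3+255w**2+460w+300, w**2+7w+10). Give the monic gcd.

w**2+7w+10

Euclidean algorithm in ℚ[w]:
  5w**4+60w**3+255w**2+460w+300 = (5w**2+25w+30)(w**2+7w+10) + (0)
The last nonzero remainder w**2+7w+10 is already monic.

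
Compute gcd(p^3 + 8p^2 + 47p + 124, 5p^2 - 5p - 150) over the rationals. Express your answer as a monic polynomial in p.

Euclidean algorithm in ℚ[p]:
  p^3 + 8p^2 + 47p + 124 = ((1/5)p + 9/5)(5p^2 - 5p - 150) + (86p + 394)
  5p^2 - 5p - 150 = ((5/86)p - 600/1849)(86p + 394) + (-40950/1849)
  86p + 394 = (-(79507/20475)p - 364253/20475)(-40950/1849) + (0)
The last nonzero remainder is the constant -40950/1849, so the polynomials are coprime and gcd = 1.

1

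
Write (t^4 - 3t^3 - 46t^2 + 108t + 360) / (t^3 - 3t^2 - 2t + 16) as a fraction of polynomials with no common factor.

(t^3 - 5t^2 - 36t + 180)/(t^2 - 5t + 8)

By polynomial division,
  t^4 - 3t^3 - 46t^2 + 108t + 360 = (t)(t^3 - 3t^2 - 2t + 16) + (-44t^2 + 92t + 360)
  t^3 - 3t^2 - 2t + 16 = (-(1/44)t + 5/242)(-44t^2 + 92t + 360) + ((518/121)t + 1036/121)
  -44t^2 + 92t + 360 = (-(2662/259)t + 10890/259)((518/121)t + 1036/121) + (0)
Last nonzero remainder: (518/121)t + 1036/121. Dividing through by 518/121 gives the monic gcd t + 2.
Cancel t + 2 from numerator and denominator to get the reduced form.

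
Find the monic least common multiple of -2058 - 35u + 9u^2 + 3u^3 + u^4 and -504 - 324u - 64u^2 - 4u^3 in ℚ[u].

-37044 - 19152u - 2211u^2 + 100u^3 + 54u^4 + 12u^5 + u^6

By polynomial division,
  u^4 + 3u^3 + 9u^2 - 35u - 2058 = (-(1/4)u + 13/4)(-4u^3 - 64u^2 - 324u - 504) + (136u^2 + 892u - 420)
  -4u^3 - 64u^2 - 324u - 504 = (-(1/34)u - 321/1156)(136u^2 + 892u - 420) + (-(25623/289)u - 179361/289)
  136u^2 + 892u - 420 = (-(39304/25623)u + 5780/8541)(-(25623/289)u - 179361/289) + (0)
Last nonzero remainder: -(25623/289)u - 179361/289. Dividing through by -25623/289 gives the monic gcd u + 7.
Then lcm(f, g) = f·g / gcd(f, g); expanding and making the result monic gives the answer.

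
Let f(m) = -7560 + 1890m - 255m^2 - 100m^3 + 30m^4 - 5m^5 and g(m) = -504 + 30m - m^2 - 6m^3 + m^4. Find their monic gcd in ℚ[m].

Euclidean algorithm in ℚ[m]:
  -5m^5 + 30m^4 - 100m^3 - 255m^2 + 1890m - 7560 = (-5m)(m^4 - 6m^3 - m^2 + 30m - 504) + (-105m^3 - 105m^2 - 630m - 7560)
  m^4 - 6m^3 - m^2 + 30m - 504 = (-(1/105)m + 1/15)(-105m^3 - 105m^2 - 630m - 7560) + (0)
Last nonzero remainder: -105m^3 - 105m^2 - 630m - 7560. Dividing through by -105 gives the monic gcd m^3 + m^2 + 6m + 72.

72 + 6m + m^2 + m^3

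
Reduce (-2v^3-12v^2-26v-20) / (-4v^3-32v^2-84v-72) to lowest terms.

Apply the Euclidean algorithm:
  -2v^3-12v^2-26v-20 = (1/2)(-4v^3-32v^2-84v-72) + (4v^2+16v+16)
  -4v^3-32v^2-84v-72 = (-v-4)(4v^2+16v+16) + (-4v-8)
  4v^2+16v+16 = (-v-2)(-4v-8) + (0)
Last nonzero remainder: -4v-8. Dividing through by -4 gives the monic gcd v+2.
Cancel v+2 from numerator and denominator to get the reduced form.

(v^2+4v+5)/(2v^2+12v+18)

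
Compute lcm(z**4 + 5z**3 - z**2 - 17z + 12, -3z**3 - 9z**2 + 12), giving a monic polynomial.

By polynomial division,
  z**4 + 5z**3 - z**2 - 17z + 12 = (-(1/3)z - 2/3)(-3z**3 - 9z**2 + 12) + (-7z**2 - 13z + 20)
  -3z**3 - 9z**2 + 12 = ((3/7)z + 24/49)(-7z**2 - 13z + 20) + (-(108/49)z + 108/49)
  -7z**2 - 13z + 20 = ((343/108)z + 245/27)(-(108/49)z + 108/49) + (0)
Last nonzero remainder: -(108/49)z + 108/49. Dividing through by -108/49 gives the monic gcd z - 1.
Then lcm(f, g) = f·g / gcd(f, g); expanding and making the result monic gives the answer.

z**6 + 9z**5 + 23z**4 - z**3 - 60z**2 - 20z + 48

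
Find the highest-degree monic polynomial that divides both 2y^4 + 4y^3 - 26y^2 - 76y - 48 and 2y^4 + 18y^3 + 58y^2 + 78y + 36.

Euclidean algorithm in ℚ[y]:
  2y^4 + 4y^3 - 26y^2 - 76y - 48 = (2y^4 + 18y^3 + 58y^2 + 78y + 36) + (-14y^3 - 84y^2 - 154y - 84)
  2y^4 + 18y^3 + 58y^2 + 78y + 36 = (-(1/7)y - 3/7)(-14y^3 - 84y^2 - 154y - 84) + (0)
Last nonzero remainder: -14y^3 - 84y^2 - 154y - 84. Dividing through by -14 gives the monic gcd y^3 + 6y^2 + 11y + 6.

y^3 + 6y^2 + 11y + 6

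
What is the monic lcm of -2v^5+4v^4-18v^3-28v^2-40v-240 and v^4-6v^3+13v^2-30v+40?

v^7-8v^6+29v^5-56v^4+8v^3+112v^2-560v+960

Apply the Euclidean algorithm:
  -2v^5+4v^4-18v^3-28v^2-40v-240 = (-2v-8)(v^4-6v^3+13v^2-30v+40) + (-40v^3+16v^2-200v+80)
  v^4-6v^3+13v^2-30v+40 = (-(1/40)v+7/50)(-40v^3+16v^2-200v+80) + ((144/25)v^2+144/5)
  -40v^3+16v^2-200v+80 = (-(125/18)v+25/9)((144/25)v^2+144/5) + (0)
Last nonzero remainder: (144/25)v^2+144/5. Dividing through by 144/25 gives the monic gcd v^2+5.
Then lcm(f, g) = f·g / gcd(f, g); expanding and making the result monic gives the answer.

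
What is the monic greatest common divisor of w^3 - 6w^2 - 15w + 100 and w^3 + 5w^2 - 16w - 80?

w + 4

Euclidean algorithm in ℚ[w]:
  w^3 - 6w^2 - 15w + 100 = (w^3 + 5w^2 - 16w - 80) + (-11w^2 + w + 180)
  w^3 + 5w^2 - 16w - 80 = (-(1/11)w - 56/121)(-11w^2 + w + 180) + ((100/121)w + 400/121)
  -11w^2 + w + 180 = (-(1331/100)w + 1089/20)((100/121)w + 400/121) + (0)
Last nonzero remainder: (100/121)w + 400/121. Dividing through by 100/121 gives the monic gcd w + 4.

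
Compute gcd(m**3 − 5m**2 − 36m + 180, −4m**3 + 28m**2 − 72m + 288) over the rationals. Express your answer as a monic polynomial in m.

By polynomial division,
  m**3 − 5m**2 − 36m + 180 = (−1/4)(−4m**3 + 28m**2 − 72m + 288) + (2m**2 − 54m + 252)
  −4m**3 + 28m**2 − 72m + 288 = (−2m − 40)(2m**2 − 54m + 252) + (−1728m + 10368)
  2m**2 − 54m + 252 = (−(1/864)m + 7/288)(−1728m + 10368) + (0)
Last nonzero remainder: −1728m + 10368. Dividing through by −1728 gives the monic gcd m − 6.

m − 6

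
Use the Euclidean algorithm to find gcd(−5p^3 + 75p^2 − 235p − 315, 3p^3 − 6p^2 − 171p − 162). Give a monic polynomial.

Repeated division with remainder:
  −5p^3 + 75p^2 − 235p − 315 = (−5/3)(3p^3 − 6p^2 − 171p − 162) + (65p^2 − 520p − 585)
  3p^3 − 6p^2 − 171p − 162 = ((3/65)p + 18/65)(65p^2 − 520p − 585) + (0)
Last nonzero remainder: 65p^2 − 520p − 585. Dividing through by 65 gives the monic gcd p^2 − 8p − 9.

p^2 − 8p − 9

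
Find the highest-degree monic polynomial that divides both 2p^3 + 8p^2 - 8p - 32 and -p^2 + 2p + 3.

Repeated division with remainder:
  2p^3 + 8p^2 - 8p - 32 = (-2p - 12)(-p^2 + 2p + 3) + (22p + 4)
  -p^2 + 2p + 3 = (-(1/22)p + 12/121)(22p + 4) + (315/121)
  22p + 4 = ((2662/315)p + 484/315)(315/121) + (0)
The last nonzero remainder is the constant 315/121, so the polynomials are coprime and gcd = 1.

1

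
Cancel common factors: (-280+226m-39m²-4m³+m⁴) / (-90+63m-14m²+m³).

(56-34m+m²+m³)/(18-9m+m²)

Apply the Euclidean algorithm:
  m⁴-4m³-39m²+226m-280 = (m+10)(m³-14m²+63m-90) + (38m²-314m+620)
  m³-14m²+63m-90 = ((1/38)m-109/722)(38m²-314m+620) + (-(260/361)m+1300/361)
  38m²-314m+620 = (-(6859/130)m+11191/65)(-(260/361)m+1300/361) + (0)
Last nonzero remainder: -(260/361)m+1300/361. Dividing through by -260/361 gives the monic gcd m-5.
Cancel m-5 from numerator and denominator to get the reduced form.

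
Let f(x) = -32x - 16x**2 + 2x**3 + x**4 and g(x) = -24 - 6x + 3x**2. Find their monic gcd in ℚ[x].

-8 - 2x + x**2

Repeated division with remainder:
  x**4 + 2x**3 - 16x**2 - 32x = ((1/3)x**2 + (4/3)x)(3x**2 - 6x - 24) + (0)
Last nonzero remainder: 3x**2 - 6x - 24. Dividing through by 3 gives the monic gcd x**2 - 2x - 8.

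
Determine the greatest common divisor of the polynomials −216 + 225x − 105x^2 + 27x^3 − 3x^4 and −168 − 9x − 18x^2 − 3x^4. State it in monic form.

8 − 3x + x^2

By polynomial division,
  −3x^4 + 27x^3 − 105x^2 + 225x − 216 = (−3x^4 − 18x^2 − 9x − 168) + (27x^3 − 87x^2 + 234x − 48)
  −3x^4 − 18x^2 − 9x − 168 = (−(1/9)x − 29/81)(27x^3 − 87x^2 + 234x − 48) + (−(625/27)x^2 + (625/9)x − 5000/27)
  27x^3 − 87x^2 + 234x − 48 = (−(729/625)x + 162/625)(−(625/27)x^2 + (625/9)x − 5000/27) + (0)
Last nonzero remainder: −(625/27)x^2 + (625/9)x − 5000/27. Dividing through by −625/27 gives the monic gcd x^2 − 3x + 8.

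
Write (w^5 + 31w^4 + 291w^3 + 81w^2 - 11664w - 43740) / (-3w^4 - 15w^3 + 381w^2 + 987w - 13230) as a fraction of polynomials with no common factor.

(-w^3 - 12w^2 + 27w + 486)/(3w^2 - 42w + 147)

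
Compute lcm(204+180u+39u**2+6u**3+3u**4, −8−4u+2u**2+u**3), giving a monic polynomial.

−136−52u+34u**2+9u**3+u**5

Apply the Euclidean algorithm:
  3u**4+6u**3+39u**2+180u+204 = (3u)(u**3+2u**2−4u−8) + (51u**2+204u+204)
  u**3+2u**2−4u−8 = ((1/51)u−2/51)(51u**2+204u+204) + (0)
Last nonzero remainder: 51u**2+204u+204. Dividing through by 51 gives the monic gcd u**2+4u+4.
Then lcm(f, g) = f·g / gcd(f, g); expanding and making the result monic gives the answer.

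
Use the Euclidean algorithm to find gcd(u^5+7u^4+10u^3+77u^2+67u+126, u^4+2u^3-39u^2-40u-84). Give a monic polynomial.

u^3+8u^2+9u+14

By polynomial division,
  u^5+7u^4+10u^3+77u^2+67u+126 = (u+5)(u^4+2u^3-39u^2-40u-84) + (39u^3+312u^2+351u+546)
  u^4+2u^3-39u^2-40u-84 = ((1/39)u-2/13)(39u^3+312u^2+351u+546) + (0)
Last nonzero remainder: 39u^3+312u^2+351u+546. Dividing through by 39 gives the monic gcd u^3+8u^2+9u+14.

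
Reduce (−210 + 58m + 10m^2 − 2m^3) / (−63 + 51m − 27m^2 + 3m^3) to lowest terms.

(30 − 4m − 2m^2)/(9 − 6m + 3m^2)

By polynomial division,
  −2m^3 + 10m^2 + 58m − 210 = (−2/3)(3m^3 − 27m^2 + 51m − 63) + (−8m^2 + 92m − 252)
  3m^3 − 27m^2 + 51m − 63 = (−(3/8)m − 15/16)(−8m^2 + 92m − 252) + ((171/4)m − 1197/4)
  −8m^2 + 92m − 252 = (−(32/171)m + 16/19)((171/4)m − 1197/4) + (0)
Last nonzero remainder: (171/4)m − 1197/4. Dividing through by 171/4 gives the monic gcd m − 7.
Cancel m − 7 from numerator and denominator to get the reduced form.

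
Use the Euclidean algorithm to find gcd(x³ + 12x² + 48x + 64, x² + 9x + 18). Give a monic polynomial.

By polynomial division,
  x³ + 12x² + 48x + 64 = (x + 3)(x² + 9x + 18) + (3x + 10)
  x² + 9x + 18 = ((1/3)x + 17/9)(3x + 10) + (-8/9)
  3x + 10 = (-(27/8)x - 45/4)(-8/9) + (0)
The last nonzero remainder is the constant -8/9, so the polynomials are coprime and gcd = 1.

1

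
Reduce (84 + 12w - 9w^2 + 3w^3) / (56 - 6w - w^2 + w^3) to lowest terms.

Apply the Euclidean algorithm:
  3w^3 - 9w^2 + 12w + 84 = (3)(w^3 - w^2 - 6w + 56) + (-6w^2 + 30w - 84)
  w^3 - w^2 - 6w + 56 = (-(1/6)w - 2/3)(-6w^2 + 30w - 84) + (0)
Last nonzero remainder: -6w^2 + 30w - 84. Dividing through by -6 gives the monic gcd w^2 - 5w + 14.
Cancel w^2 - 5w + 14 from numerator and denominator to get the reduced form.

(6 + 3w)/(4 + w)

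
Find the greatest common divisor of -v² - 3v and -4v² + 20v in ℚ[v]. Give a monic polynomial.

Apply the Euclidean algorithm:
  -v² - 3v = (1/4)(-4v² + 20v) + (-8v)
  -4v² + 20v = ((1/2)v - 5/2)(-8v) + (0)
Last nonzero remainder: -8v. Dividing through by -8 gives the monic gcd v.

v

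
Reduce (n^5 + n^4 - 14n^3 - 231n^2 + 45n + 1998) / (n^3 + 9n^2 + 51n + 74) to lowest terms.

Apply the Euclidean algorithm:
  n^5 + n^4 - 14n^3 - 231n^2 + 45n + 1998 = (n^2 - 8n + 7)(n^3 + 9n^2 + 51n + 74) + (40n^2 + 280n + 1480)
  n^3 + 9n^2 + 51n + 74 = ((1/40)n + 1/20)(40n^2 + 280n + 1480) + (0)
Last nonzero remainder: 40n^2 + 280n + 1480. Dividing through by 40 gives the monic gcd n^2 + 7n + 37.
Cancel n^2 + 7n + 37 from numerator and denominator to get the reduced form.

(n^3 - 6n^2 - 9n + 54)/(n + 2)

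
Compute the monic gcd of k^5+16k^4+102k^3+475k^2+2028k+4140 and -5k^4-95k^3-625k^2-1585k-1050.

k^2+11k+30

By polynomial division,
  k^5+16k^4+102k^3+475k^2+2028k+4140 = (-(1/5)k+3/5)(-5k^4-95k^3-625k^2-1585k-1050) + (34k^3+533k^2+2769k+4770)
  -5k^4-95k^3-625k^2-1585k-1050 = (-(5/34)k-565/1156)(34k^3+533k^2+2769k+4770) + ((49375/1156)k^2+(543125/1156)k+740625/578)
  34k^3+533k^2+2769k+4770 = ((39304/49375)k+183804/49375)((49375/1156)k^2+(543125/1156)k+740625/578) + (0)
Last nonzero remainder: (49375/1156)k^2+(543125/1156)k+740625/578. Dividing through by 49375/1156 gives the monic gcd k^2+11k+30.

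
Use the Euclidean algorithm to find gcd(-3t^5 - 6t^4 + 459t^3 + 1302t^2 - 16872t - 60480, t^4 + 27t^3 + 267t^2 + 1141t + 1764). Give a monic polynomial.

t^3 + 20t^2 + 127t + 252

Euclidean algorithm in ℚ[t]:
  -3t^5 - 6t^4 + 459t^3 + 1302t^2 - 16872t - 60480 = (-3t + 75)(t^4 + 27t^3 + 267t^2 + 1141t + 1764) + (-765t^3 - 15300t^2 - 97155t - 192780)
  t^4 + 27t^3 + 267t^2 + 1141t + 1764 = (-(1/765)t - 7/765)(-765t^3 - 15300t^2 - 97155t - 192780) + (0)
Last nonzero remainder: -765t^3 - 15300t^2 - 97155t - 192780. Dividing through by -765 gives the monic gcd t^3 + 20t^2 + 127t + 252.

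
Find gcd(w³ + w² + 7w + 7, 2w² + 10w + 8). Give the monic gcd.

w + 1

Apply the Euclidean algorithm:
  w³ + w² + 7w + 7 = ((1/2)w - 2)(2w² + 10w + 8) + (23w + 23)
  2w² + 10w + 8 = ((2/23)w + 8/23)(23w + 23) + (0)
Last nonzero remainder: 23w + 23. Dividing through by 23 gives the monic gcd w + 1.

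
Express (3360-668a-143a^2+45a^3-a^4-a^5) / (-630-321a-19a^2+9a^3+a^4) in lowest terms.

(96-52a+11a^2-a^3)/(-18-3a+a^2)

By polynomial division,
  -a^5-a^4+45a^3-143a^2-668a+3360 = (-a+8)(a^4+9a^3-19a^2-321a-630) + (-46a^3-312a^2+1270a+8400)
  a^4+9a^3-19a^2-321a-630 = (-(1/46)a-51/1058)(-46a^3-312a^2+1270a+8400) + (-(3402/529)a^2-(40824/529)a-119070/529)
  -46a^3-312a^2+1270a+8400 = ((12167/1701)a-21160/567)(-(3402/529)a^2-(40824/529)a-119070/529) + (0)
Last nonzero remainder: -(3402/529)a^2-(40824/529)a-119070/529. Dividing through by -3402/529 gives the monic gcd a^2+12a+35.
Cancel a^2+12a+35 from numerator and denominator to get the reduced form.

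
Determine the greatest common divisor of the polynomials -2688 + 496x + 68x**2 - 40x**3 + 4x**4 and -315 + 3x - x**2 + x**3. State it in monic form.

-7 + x

Euclidean algorithm in ℚ[x]:
  4x**4 - 40x**3 + 68x**2 + 496x - 2688 = (4x - 36)(x**3 - x**2 + 3x - 315) + (20x**2 + 1864x - 14028)
  x**3 - x**2 + 3x - 315 = ((1/20)x - 471/100)(20x**2 + 1864x - 14028) + ((237096/25)x - 1659672/25)
  20x**2 + 1864x - 14028 = ((125/59274)x + 4175/19758)((237096/25)x - 1659672/25) + (0)
Last nonzero remainder: (237096/25)x - 1659672/25. Dividing through by 237096/25 gives the monic gcd x - 7.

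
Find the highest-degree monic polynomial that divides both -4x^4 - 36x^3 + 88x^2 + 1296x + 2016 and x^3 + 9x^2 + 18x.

x + 6

Apply the Euclidean algorithm:
  -4x^4 - 36x^3 + 88x^2 + 1296x + 2016 = (-4x)(x^3 + 9x^2 + 18x) + (160x^2 + 1296x + 2016)
  x^3 + 9x^2 + 18x = ((1/160)x + 9/1600)(160x^2 + 1296x + 2016) + (-(189/100)x - 567/50)
  160x^2 + 1296x + 2016 = (-(16000/189)x - 1600/9)(-(189/100)x - 567/50) + (0)
Last nonzero remainder: -(189/100)x - 567/50. Dividing through by -189/100 gives the monic gcd x + 6.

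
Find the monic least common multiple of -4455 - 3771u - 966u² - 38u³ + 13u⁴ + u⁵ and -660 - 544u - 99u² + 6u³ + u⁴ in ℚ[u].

89100 + 111060u + 45033u² + 4717u³ - 922u⁴ - 162u⁵ + 5u⁶ + u⁷

Euclidean algorithm in ℚ[u]:
  u⁵ + 13u⁴ - 38u³ - 966u² - 3771u - 4455 = (u + 7)(u⁴ + 6u³ - 99u² - 544u - 660) + (19u³ + 271u² + 697u + 165)
  u⁴ + 6u³ - 99u² - 544u - 660 = ((1/19)u - 157/361)(19u³ + 271u² + 697u + 165) + (-(6435/361)u² - (90090/361)u - 212355/361)
  19u³ + 271u² + 697u + 165 = (-(6859/6435)u - 361/1287)(-(6435/361)u² - (90090/361)u - 212355/361) + (0)
Last nonzero remainder: -(6435/361)u² - (90090/361)u - 212355/361. Dividing through by -6435/361 gives the monic gcd u² + 14u + 33.
Then lcm(f, g) = f·g / gcd(f, g); expanding and making the result monic gives the answer.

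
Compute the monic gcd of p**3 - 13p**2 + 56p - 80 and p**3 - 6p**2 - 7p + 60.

p**2 - 9p + 20

Repeated division with remainder:
  p**3 - 13p**2 + 56p - 80 = (p**3 - 6p**2 - 7p + 60) + (-7p**2 + 63p - 140)
  p**3 - 6p**2 - 7p + 60 = (-(1/7)p - 3/7)(-7p**2 + 63p - 140) + (0)
Last nonzero remainder: -7p**2 + 63p - 140. Dividing through by -7 gives the monic gcd p**2 - 9p + 20.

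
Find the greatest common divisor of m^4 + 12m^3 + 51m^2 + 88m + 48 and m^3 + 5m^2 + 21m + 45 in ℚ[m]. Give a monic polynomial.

By polynomial division,
  m^4 + 12m^3 + 51m^2 + 88m + 48 = (m + 7)(m^3 + 5m^2 + 21m + 45) + (-5m^2 - 104m - 267)
  m^3 + 5m^2 + 21m + 45 = (-(1/5)m + 79/25)(-5m^2 - 104m - 267) + ((7406/25)m + 22218/25)
  -5m^2 - 104m - 267 = (-(125/7406)m - 2225/7406)((7406/25)m + 22218/25) + (0)
Last nonzero remainder: (7406/25)m + 22218/25. Dividing through by 7406/25 gives the monic gcd m + 3.

m + 3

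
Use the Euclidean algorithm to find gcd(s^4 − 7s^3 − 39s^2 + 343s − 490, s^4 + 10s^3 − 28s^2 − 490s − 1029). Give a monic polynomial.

By polynomial division,
  s^4 − 7s^3 − 39s^2 + 343s − 490 = (s^4 + 10s^3 − 28s^2 − 490s − 1029) + (−17s^3 − 11s^2 + 833s + 539)
  s^4 + 10s^3 − 28s^2 − 490s − 1029 = (−(1/17)s − 159/289)(−17s^3 − 11s^2 + 833s + 539) + ((4320/289)s^2 − 211680/289)
  −17s^3 − 11s^2 + 833s + 539 = (−(4913/4320)s − 3179/4320)((4320/289)s^2 − 211680/289) + (0)
Last nonzero remainder: (4320/289)s^2 − 211680/289. Dividing through by 4320/289 gives the monic gcd s^2 − 49.

s^2 − 49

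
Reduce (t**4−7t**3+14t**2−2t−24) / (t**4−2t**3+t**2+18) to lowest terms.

By polynomial division,
  t**4−7t**3+14t**2−2t−24 = (t**4−2t**3+t**2+18) + (−5t**3+13t**2−2t−42)
  t**4−2t**3+t**2+18 = (−(1/5)t−3/25)(−5t**3+13t**2−2t−42) + ((54/25)t**2−(216/25)t+324/25)
  −5t**3+13t**2−2t−42 = (−(125/54)t−175/54)((54/25)t**2−(216/25)t+324/25) + (0)
Last nonzero remainder: (54/25)t**2−(216/25)t+324/25. Dividing through by 54/25 gives the monic gcd t**2−4t+6.
Cancel t**2−4t+6 from numerator and denominator to get the reduced form.

(t**2−3t−4)/(t**2+2t+3)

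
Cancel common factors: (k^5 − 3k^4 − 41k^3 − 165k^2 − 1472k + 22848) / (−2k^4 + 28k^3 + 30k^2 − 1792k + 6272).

(−k^2 − 4k − 51)/(2k − 14)

Apply the Euclidean algorithm:
  k^5 − 3k^4 − 41k^3 − 165k^2 − 1472k + 22848 = (−(1/2)k − 11/2)(−2k^4 + 28k^3 + 30k^2 − 1792k + 6272) + (128k^3 − 896k^2 − 8192k + 57344)
  −2k^4 + 28k^3 + 30k^2 − 1792k + 6272 = (−(1/64)k + 7/64)(128k^3 − 896k^2 − 8192k + 57344) + (0)
Last nonzero remainder: 128k^3 − 896k^2 − 8192k + 57344. Dividing through by 128 gives the monic gcd k^3 − 7k^2 − 64k + 448.
Cancel k^3 − 7k^2 − 64k + 448 from numerator and denominator to get the reduced form.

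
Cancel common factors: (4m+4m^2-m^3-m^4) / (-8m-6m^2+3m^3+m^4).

(-2-m)/(4+m)

Repeated division with remainder:
  -m^4-m^3+4m^2+4m = (-1)(m^4+3m^3-6m^2-8m) + (2m^3-2m^2-4m)
  m^4+3m^3-6m^2-8m = ((1/2)m+2)(2m^3-2m^2-4m) + (0)
Last nonzero remainder: 2m^3-2m^2-4m. Dividing through by 2 gives the monic gcd m^3-m^2-2m.
Cancel m^3-m^2-2m from numerator and denominator to get the reduced form.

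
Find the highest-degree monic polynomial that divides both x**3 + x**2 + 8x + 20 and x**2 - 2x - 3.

1

Apply the Euclidean algorithm:
  x**3 + x**2 + 8x + 20 = (x + 3)(x**2 - 2x - 3) + (17x + 29)
  x**2 - 2x - 3 = ((1/17)x - 63/289)(17x + 29) + (960/289)
  17x + 29 = ((4913/960)x + 8381/960)(960/289) + (0)
The last nonzero remainder is the constant 960/289, so the polynomials are coprime and gcd = 1.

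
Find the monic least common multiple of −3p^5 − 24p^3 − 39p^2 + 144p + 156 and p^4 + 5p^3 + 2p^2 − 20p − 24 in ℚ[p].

p^7 + 5p^6 + 14p^5 + 53p^4 + 65p^3 − 214p^2 − 548p − 312

Euclidean algorithm in ℚ[p]:
  −3p^5 − 24p^3 − 39p^2 + 144p + 156 = (−3p + 15)(p^4 + 5p^3 + 2p^2 − 20p − 24) + (−93p^3 − 129p^2 + 372p + 516)
  p^4 + 5p^3 + 2p^2 − 20p − 24 = (−(1/93)p − 112/2883)(−93p^3 − 129p^2 + 372p + 516) + ((950/961)p^2 − 3800/961)
  −93p^3 − 129p^2 + 372p + 516 = (−(89373/950)p − 123969/950)((950/961)p^2 − 3800/961) + (0)
Last nonzero remainder: (950/961)p^2 − 3800/961. Dividing through by 950/961 gives the monic gcd p^2 − 4.
Then lcm(f, g) = f·g / gcd(f, g); expanding and making the result monic gives the answer.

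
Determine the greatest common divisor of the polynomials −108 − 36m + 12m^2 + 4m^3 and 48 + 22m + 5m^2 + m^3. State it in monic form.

3 + m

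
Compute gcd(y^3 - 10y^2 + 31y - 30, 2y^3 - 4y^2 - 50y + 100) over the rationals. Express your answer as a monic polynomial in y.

y^2 - 7y + 10

Euclidean algorithm in ℚ[y]:
  y^3 - 10y^2 + 31y - 30 = (1/2)(2y^3 - 4y^2 - 50y + 100) + (-8y^2 + 56y - 80)
  2y^3 - 4y^2 - 50y + 100 = (-(1/4)y - 5/4)(-8y^2 + 56y - 80) + (0)
Last nonzero remainder: -8y^2 + 56y - 80. Dividing through by -8 gives the monic gcd y^2 - 7y + 10.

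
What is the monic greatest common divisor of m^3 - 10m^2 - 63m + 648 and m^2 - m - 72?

m^2 - m - 72

Apply the Euclidean algorithm:
  m^3 - 10m^2 - 63m + 648 = (m - 9)(m^2 - m - 72) + (0)
The last nonzero remainder m^2 - m - 72 is already monic.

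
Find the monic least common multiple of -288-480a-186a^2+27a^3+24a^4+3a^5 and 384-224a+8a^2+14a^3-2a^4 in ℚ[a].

Euclidean algorithm in ℚ[a]:
  3a^5+24a^4+27a^3-186a^2-480a-288 = (-(3/2)a-45/2)(-2a^4+14a^3+8a^2-224a+384) + (354a^3-342a^2-4944a+8352)
  -2a^4+14a^3+8a^2-224a+384 = (-(1/177)a+356/10443)(354a^3-342a^2-4944a+8352) + (-(28800/3481)a^2-(28800/3481)a+345600/3481)
  354a^3-342a^2-4944a+8352 = (-(205379/4800)a+100949/1200)(-(28800/3481)a^2-(28800/3481)a+345600/3481) + (0)
Last nonzero remainder: -(28800/3481)a^2-(28800/3481)a+345600/3481. Dividing through by -28800/3481 gives the monic gcd a^2+a-12.
Then lcm(f, g) = f·g / gcd(f, g); expanding and making the result monic gives the answer.

-1536-1792a+192a^2+480a^3-6a^4-39a^5+a^7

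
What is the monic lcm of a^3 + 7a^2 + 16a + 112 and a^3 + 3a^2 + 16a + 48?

a^4 + 10a^3 + 37a^2 + 160a + 336

Euclidean algorithm in ℚ[a]:
  a^3 + 7a^2 + 16a + 112 = (a^3 + 3a^2 + 16a + 48) + (4a^2 + 64)
  a^3 + 3a^2 + 16a + 48 = ((1/4)a + 3/4)(4a^2 + 64) + (0)
Last nonzero remainder: 4a^2 + 64. Dividing through by 4 gives the monic gcd a^2 + 16.
Then lcm(f, g) = f·g / gcd(f, g); expanding and making the result monic gives the answer.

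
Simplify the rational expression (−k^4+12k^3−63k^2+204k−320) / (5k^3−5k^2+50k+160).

(−k^2+9k−20)/(5k+10)

Repeated division with remainder:
  −k^4+12k^3−63k^2+204k−320 = (−(1/5)k+11/5)(5k^3−5k^2+50k+160) + (−42k^2+126k−672)
  5k^3−5k^2+50k+160 = (−(5/42)k−5/21)(−42k^2+126k−672) + (0)
Last nonzero remainder: −42k^2+126k−672. Dividing through by −42 gives the monic gcd k^2−3k+16.
Cancel k^2−3k+16 from numerator and denominator to get the reduced form.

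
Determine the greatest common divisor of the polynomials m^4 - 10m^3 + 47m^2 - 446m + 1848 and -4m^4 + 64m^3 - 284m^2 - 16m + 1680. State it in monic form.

m^2 - 13m + 42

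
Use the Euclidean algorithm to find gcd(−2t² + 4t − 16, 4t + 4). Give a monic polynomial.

Euclidean algorithm in ℚ[t]:
  −2t² + 4t − 16 = (−(1/2)t + 3/2)(4t + 4) + (−22)
  4t + 4 = (−(2/11)t − 2/11)(−22) + (0)
The last nonzero remainder is the constant −22, so the polynomials are coprime and gcd = 1.

1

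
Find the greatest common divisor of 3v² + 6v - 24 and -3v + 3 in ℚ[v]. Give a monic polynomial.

Repeated division with remainder:
  3v² + 6v - 24 = (-v - 3)(-3v + 3) + (-15)
  -3v + 3 = ((1/5)v - 1/5)(-15) + (0)
The last nonzero remainder is the constant -15, so the polynomials are coprime and gcd = 1.

1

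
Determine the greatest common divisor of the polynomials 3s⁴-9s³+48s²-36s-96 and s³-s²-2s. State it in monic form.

s²-s-2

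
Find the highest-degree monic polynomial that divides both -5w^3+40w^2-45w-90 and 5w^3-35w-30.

w^2-2w-3

Repeated division with remainder:
  -5w^3+40w^2-45w-90 = (-1)(5w^3-35w-30) + (40w^2-80w-120)
  5w^3-35w-30 = ((1/8)w+1/4)(40w^2-80w-120) + (0)
Last nonzero remainder: 40w^2-80w-120. Dividing through by 40 gives the monic gcd w^2-2w-3.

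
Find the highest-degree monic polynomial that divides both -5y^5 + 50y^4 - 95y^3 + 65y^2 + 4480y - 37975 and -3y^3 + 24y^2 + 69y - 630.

y^2 - 2y - 35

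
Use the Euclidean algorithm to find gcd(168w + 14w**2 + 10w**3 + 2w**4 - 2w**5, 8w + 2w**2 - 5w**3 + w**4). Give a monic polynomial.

-4w + w**2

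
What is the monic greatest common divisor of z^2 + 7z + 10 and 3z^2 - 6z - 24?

z + 2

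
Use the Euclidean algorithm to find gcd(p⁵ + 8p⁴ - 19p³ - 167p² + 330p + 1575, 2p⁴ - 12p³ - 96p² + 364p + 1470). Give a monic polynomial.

p² + 8p + 15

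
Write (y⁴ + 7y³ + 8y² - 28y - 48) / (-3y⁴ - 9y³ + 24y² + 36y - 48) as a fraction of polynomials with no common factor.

(-y - 3)/(3y - 3)

Apply the Euclidean algorithm:
  y⁴ + 7y³ + 8y² - 28y - 48 = (-1/3)(-3y⁴ - 9y³ + 24y² + 36y - 48) + (4y³ + 16y² - 16y - 64)
  -3y⁴ - 9y³ + 24y² + 36y - 48 = (-(3/4)y + 3/4)(4y³ + 16y² - 16y - 64) + (0)
Last nonzero remainder: 4y³ + 16y² - 16y - 64. Dividing through by 4 gives the monic gcd y³ + 4y² - 4y - 16.
Cancel y³ + 4y² - 4y - 16 from numerator and denominator to get the reduced form.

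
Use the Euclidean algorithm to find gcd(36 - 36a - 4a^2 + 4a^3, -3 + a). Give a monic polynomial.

Apply the Euclidean algorithm:
  4a^3 - 4a^2 - 36a + 36 = (4a^2 + 8a - 12)(a - 3) + (0)
The last nonzero remainder a - 3 is already monic.

-3 + a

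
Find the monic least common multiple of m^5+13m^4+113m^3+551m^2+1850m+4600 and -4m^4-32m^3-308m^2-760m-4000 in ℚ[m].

m^7+20m^6+254m^5+1992m^4+11357m^3+45100m^2+124700m+230000

Repeated division with remainder:
  m^5+13m^4+113m^3+551m^2+1850m+4600 = (-(1/4)m-5/4)(-4m^4-32m^3-308m^2-760m-4000) + (-4m^3-24m^2-100m-400)
  -4m^4-32m^3-308m^2-760m-4000 = (m+2)(-4m^3-24m^2-100m-400) + (-160m^2-160m-3200)
  -4m^3-24m^2-100m-400 = ((1/40)m+1/8)(-160m^2-160m-3200) + (0)
Last nonzero remainder: -160m^2-160m-3200. Dividing through by -160 gives the monic gcd m^2+m+20.
Then lcm(f, g) = f·g / gcd(f, g); expanding and making the result monic gives the answer.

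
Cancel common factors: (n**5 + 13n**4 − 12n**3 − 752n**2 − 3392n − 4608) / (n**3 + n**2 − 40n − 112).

Apply the Euclidean algorithm:
  n**5 + 13n**4 − 12n**3 − 752n**2 − 3392n − 4608 = (n**2 + 12n + 16)(n**3 + n**2 − 40n − 112) + (−176n**2 − 1408n − 2816)
  n**3 + n**2 − 40n − 112 = (−(1/176)n + 7/176)(−176n**2 − 1408n − 2816) + (0)
Last nonzero remainder: −176n**2 − 1408n − 2816. Dividing through by −176 gives the monic gcd n**2 + 8n + 16.
Cancel n**2 + 8n + 16 from numerator and denominator to get the reduced form.

(n**3 + 5n**2 − 68n − 288)/(n − 7)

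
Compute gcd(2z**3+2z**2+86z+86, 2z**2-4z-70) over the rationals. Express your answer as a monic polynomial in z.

By polynomial division,
  2z**3+2z**2+86z+86 = (z+3)(2z**2-4z-70) + (168z+296)
  2z**2-4z-70 = ((1/84)z-79/1764)(168z+296) + (-25024/441)
  168z+296 = (-(9261/3128)z-16317/3128)(-25024/441) + (0)
The last nonzero remainder is the constant -25024/441, so the polynomials are coprime and gcd = 1.

1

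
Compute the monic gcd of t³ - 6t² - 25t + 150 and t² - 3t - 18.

Apply the Euclidean algorithm:
  t³ - 6t² - 25t + 150 = (t - 3)(t² - 3t - 18) + (-16t + 96)
  t² - 3t - 18 = (-(1/16)t - 3/16)(-16t + 96) + (0)
Last nonzero remainder: -16t + 96. Dividing through by -16 gives the monic gcd t - 6.

t - 6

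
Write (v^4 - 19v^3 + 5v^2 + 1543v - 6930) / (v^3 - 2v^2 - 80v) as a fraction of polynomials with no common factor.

(v^3 - 9v^2 - 85v + 693)/(v^2 + 8v)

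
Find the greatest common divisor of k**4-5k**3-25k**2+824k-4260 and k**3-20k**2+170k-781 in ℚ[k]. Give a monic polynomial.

k**2-9k+71

Repeated division with remainder:
  k**4-5k**3-25k**2+824k-4260 = (k+15)(k**3-20k**2+170k-781) + (105k**2-945k+7455)
  k**3-20k**2+170k-781 = ((1/105)k-11/105)(105k**2-945k+7455) + (0)
Last nonzero remainder: 105k**2-945k+7455. Dividing through by 105 gives the monic gcd k**2-9k+71.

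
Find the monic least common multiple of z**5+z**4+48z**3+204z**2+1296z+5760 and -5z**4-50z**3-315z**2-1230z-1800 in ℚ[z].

Euclidean algorithm in ℚ[z]:
  z**5+z**4+48z**3+204z**2+1296z+5760 = (-(1/5)z+9/5)(-5z**4-50z**3-315z**2-1230z-1800) + (75z**3+525z**2+3150z+9000)
  -5z**4-50z**3-315z**2-1230z-1800 = (-(1/15)z-1/5)(75z**3+525z**2+3150z+9000) + (0)
Last nonzero remainder: 75z**3+525z**2+3150z+9000. Dividing through by 75 gives the monic gcd z**3+7z**2+42z+120.
Then lcm(f, g) = f·g / gcd(f, g); expanding and making the result monic gives the answer.

z**6+4z**5+51z**4+348z**3+1908z**2+9648z+17280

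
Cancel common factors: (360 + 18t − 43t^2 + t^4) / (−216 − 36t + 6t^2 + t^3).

(60 − 7t − 6t^2 + t^3)/(−36 + t^2)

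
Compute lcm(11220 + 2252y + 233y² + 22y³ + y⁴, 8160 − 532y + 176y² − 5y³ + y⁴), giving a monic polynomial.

Apply the Euclidean algorithm:
  y⁴ + 22y³ + 233y² + 2252y + 11220 = (y⁴ − 5y³ + 176y² − 532y + 8160) + (27y³ + 57y² + 2784y + 3060)
  y⁴ − 5y³ + 176y² − 532y + 8160 = ((1/27)y − 64/243)(27y³ + 57y² + 2784y + 3060) + ((7120/81)y² + (7120/81)y + 242080/27)
  27y³ + 57y² + 2784y + 3060 = ((2187/7120)y + 243/712)((7120/81)y² + (7120/81)y + 242080/27) + (0)
Last nonzero remainder: (7120/81)y² + (7120/81)y + 242080/27. Dividing through by 7120/81 gives the monic gcd y² + y + 102.
Then lcm(f, g) = f·g / gcd(f, g); expanding and making the result monic gives the answer.

897600 + 112840y + 16348y² + 2614y³ + 181y⁴ + 16y⁵ + y⁶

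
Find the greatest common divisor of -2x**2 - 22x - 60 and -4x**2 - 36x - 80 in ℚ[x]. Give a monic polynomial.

Euclidean algorithm in ℚ[x]:
  -2x**2 - 22x - 60 = (1/2)(-4x**2 - 36x - 80) + (-4x - 20)
  -4x**2 - 36x - 80 = (x + 4)(-4x - 20) + (0)
Last nonzero remainder: -4x - 20. Dividing through by -4 gives the monic gcd x + 5.

x + 5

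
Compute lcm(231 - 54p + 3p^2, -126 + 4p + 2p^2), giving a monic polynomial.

693 - 85p - 9p^2 + p^3

Repeated division with remainder:
  3p^2 - 54p + 231 = (3/2)(2p^2 + 4p - 126) + (-60p + 420)
  2p^2 + 4p - 126 = (-(1/30)p - 3/10)(-60p + 420) + (0)
Last nonzero remainder: -60p + 420. Dividing through by -60 gives the monic gcd p - 7.
Then lcm(f, g) = f·g / gcd(f, g); expanding and making the result monic gives the answer.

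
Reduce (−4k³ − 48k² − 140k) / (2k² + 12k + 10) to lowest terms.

(−2k² − 14k)/(k + 1)

Euclidean algorithm in ℚ[k]:
  −4k³ − 48k² − 140k = (−2k − 12)(2k² + 12k + 10) + (24k + 120)
  2k² + 12k + 10 = ((1/12)k + 1/12)(24k + 120) + (0)
Last nonzero remainder: 24k + 120. Dividing through by 24 gives the monic gcd k + 5.
Cancel k + 5 from numerator and denominator to get the reduced form.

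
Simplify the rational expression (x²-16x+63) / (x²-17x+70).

(x-9)/(x-10)

Repeated division with remainder:
  x²-16x+63 = (x²-17x+70) + (x-7)
  x²-17x+70 = (x-10)(x-7) + (0)
The last nonzero remainder x-7 is already monic.
Cancel x-7 from numerator and denominator to get the reduced form.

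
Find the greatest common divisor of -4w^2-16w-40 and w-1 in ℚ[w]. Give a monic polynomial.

Repeated division with remainder:
  -4w^2-16w-40 = (-4w-20)(w-1) + (-60)
  w-1 = (-(1/60)w+1/60)(-60) + (0)
The last nonzero remainder is the constant -60, so the polynomials are coprime and gcd = 1.

1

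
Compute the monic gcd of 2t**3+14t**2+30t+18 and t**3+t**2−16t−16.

t+1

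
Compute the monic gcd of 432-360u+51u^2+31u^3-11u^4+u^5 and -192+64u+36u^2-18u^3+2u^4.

Apply the Euclidean algorithm:
  u^5-11u^4+31u^3+51u^2-360u+432 = ((1/2)u-1)(2u^4-18u^3+36u^2+64u-192) + (-5u^3+55u^2-200u+240)
  2u^4-18u^3+36u^2+64u-192 = (-(2/5)u-4/5)(-5u^3+55u^2-200u+240) + (0)
Last nonzero remainder: -5u^3+55u^2-200u+240. Dividing through by -5 gives the monic gcd u^3-11u^2+40u-48.

-48+40u-11u^2+u^3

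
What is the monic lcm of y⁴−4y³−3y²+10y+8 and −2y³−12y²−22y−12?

y⁶+y⁵−17y⁴−29y³+40y²+100y+48

Euclidean algorithm in ℚ[y]:
  y⁴−4y³−3y²+10y+8 = (−(1/2)y+5)(−2y³−12y²−22y−12) + (46y²+114y+68)
  −2y³−12y²−22y−12 = (−(1/23)y−81/529)(46y²+114y+68) + (−(840/529)y−840/529)
  46y²+114y+68 = (−(12167/420)y−8993/210)(−(840/529)y−840/529) + (0)
Last nonzero remainder: −(840/529)y−840/529. Dividing through by −840/529 gives the monic gcd y+1.
Then lcm(f, g) = f·g / gcd(f, g); expanding and making the result monic gives the answer.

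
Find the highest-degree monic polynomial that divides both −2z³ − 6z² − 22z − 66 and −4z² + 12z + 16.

1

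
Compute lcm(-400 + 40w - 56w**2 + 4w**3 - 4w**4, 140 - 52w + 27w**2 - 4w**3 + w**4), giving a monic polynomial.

1400 - 240w + 306w**2 - 38w**3 + 29w**4 - 2w**5 + w**6

Apply the Euclidean algorithm:
  -4w**4 + 4w**3 - 56w**2 + 40w - 400 = (-4)(w**4 - 4w**3 + 27w**2 - 52w + 140) + (-12w**3 + 52w**2 - 168w + 160)
  w**4 - 4w**3 + 27w**2 - 52w + 140 = (-(1/12)w - 1/36)(-12w**3 + 52w**2 - 168w + 160) + ((130/9)w**2 - (130/3)w + 1300/9)
  -12w**3 + 52w**2 - 168w + 160 = (-(54/65)w + 72/65)((130/9)w**2 - (130/3)w + 1300/9) + (0)
Last nonzero remainder: (130/9)w**2 - (130/3)w + 1300/9. Dividing through by 130/9 gives the monic gcd w**2 - 3w + 10.
Then lcm(f, g) = f·g / gcd(f, g); expanding and making the result monic gives the answer.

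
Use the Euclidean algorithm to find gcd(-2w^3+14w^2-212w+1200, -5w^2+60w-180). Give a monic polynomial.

w-6

By polynomial division,
  -2w^3+14w^2-212w+1200 = ((2/5)w+2)(-5w^2+60w-180) + (-260w+1560)
  -5w^2+60w-180 = ((1/52)w-3/26)(-260w+1560) + (0)
Last nonzero remainder: -260w+1560. Dividing through by -260 gives the monic gcd w-6.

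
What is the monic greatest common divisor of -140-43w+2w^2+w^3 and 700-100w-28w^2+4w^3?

Apply the Euclidean algorithm:
  w^3+2w^2-43w-140 = (1/4)(4w^3-28w^2-100w+700) + (9w^2-18w-315)
  4w^3-28w^2-100w+700 = ((4/9)w-20/9)(9w^2-18w-315) + (0)
Last nonzero remainder: 9w^2-18w-315. Dividing through by 9 gives the monic gcd w^2-2w-35.

-35-2w+w^2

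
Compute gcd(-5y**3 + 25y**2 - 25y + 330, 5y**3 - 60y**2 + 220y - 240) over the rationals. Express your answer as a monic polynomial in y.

y - 6

Euclidean algorithm in ℚ[y]:
  -5y**3 + 25y**2 - 25y + 330 = (-1)(5y**3 - 60y**2 + 220y - 240) + (-35y**2 + 195y + 90)
  5y**3 - 60y**2 + 220y - 240 = (-(1/7)y + 45/49)(-35y**2 + 195y + 90) + ((2635/49)y - 15810/49)
  -35y**2 + 195y + 90 = (-(343/527)y - 147/527)((2635/49)y - 15810/49) + (0)
Last nonzero remainder: (2635/49)y - 15810/49. Dividing through by 2635/49 gives the monic gcd y - 6.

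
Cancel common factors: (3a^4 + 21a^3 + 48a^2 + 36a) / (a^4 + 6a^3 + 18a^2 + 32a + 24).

Apply the Euclidean algorithm:
  3a^4 + 21a^3 + 48a^2 + 36a = (3)(a^4 + 6a^3 + 18a^2 + 32a + 24) + (3a^3 - 6a^2 - 60a - 72)
  a^4 + 6a^3 + 18a^2 + 32a + 24 = ((1/3)a + 8/3)(3a^3 - 6a^2 - 60a - 72) + (54a^2 + 216a + 216)
  3a^3 - 6a^2 - 60a - 72 = ((1/18)a - 1/3)(54a^2 + 216a + 216) + (0)
Last nonzero remainder: 54a^2 + 216a + 216. Dividing through by 54 gives the monic gcd a^2 + 4a + 4.
Cancel a^2 + 4a + 4 from numerator and denominator to get the reduced form.

(3a^2 + 9a)/(a^2 + 2a + 6)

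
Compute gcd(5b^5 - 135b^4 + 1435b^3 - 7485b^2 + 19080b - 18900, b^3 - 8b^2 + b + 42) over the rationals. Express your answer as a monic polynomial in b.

b^2 - 10b + 21

Repeated division with remainder:
  5b^5 - 135b^4 + 1435b^3 - 7485b^2 + 19080b - 18900 = (5b^2 - 95b + 670)(b^3 - 8b^2 + b + 42) + (-2240b^2 + 22400b - 47040)
  b^3 - 8b^2 + b + 42 = (-(1/2240)b - 1/1120)(-2240b^2 + 22400b - 47040) + (0)
Last nonzero remainder: -2240b^2 + 22400b - 47040. Dividing through by -2240 gives the monic gcd b^2 - 10b + 21.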